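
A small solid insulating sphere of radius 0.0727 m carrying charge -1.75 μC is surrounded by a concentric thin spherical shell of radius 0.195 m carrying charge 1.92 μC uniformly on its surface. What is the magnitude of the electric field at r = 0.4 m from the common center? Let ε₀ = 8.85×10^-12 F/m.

By spherical symmetry E is radial; choose a Gaussian sphere of radius r = 0.4 m (r > 0.195 m, enclosing both).
Q_enc = (-1.75 μC) + (1.92 μC) = 1.70×10^-7 C.
Applying ∮E·dA = Q_enc/ε₀ with Φ = E(4πr²):
E = |Q_enc|/(4πε₀r²) = (1.70×10^-7)/(4π·8.85×10^-12·(0.4)²) = 9.55×10^3 N/C.

9.55×10^3 N/C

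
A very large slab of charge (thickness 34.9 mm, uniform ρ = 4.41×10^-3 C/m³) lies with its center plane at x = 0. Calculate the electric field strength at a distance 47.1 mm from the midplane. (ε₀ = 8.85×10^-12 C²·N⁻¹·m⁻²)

8.70×10^6 N/C

The point |x| = 47.1 mm lies outside the slab (half-thickness 0.01745 m). A symmetric pillbox spanning the full slab encloses Q_enc = ρ·d·A.
Flux = 2EA ⇒ E = |ρ|d/(2ε₀), independent of distance outside.
E = (4.41×10^-3)(0.0349)/(2·8.85×10^-12) = 8.70×10^6 N/C.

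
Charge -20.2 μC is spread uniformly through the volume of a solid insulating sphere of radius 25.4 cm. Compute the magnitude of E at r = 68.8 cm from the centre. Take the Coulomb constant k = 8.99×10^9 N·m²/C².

Symmetry ⇒ E = E(r) r̂. Gaussian sphere of radius r = 68.8 cm (r > R, so the entire charge is enclosed).
Q_enc = -20.2 μC = -2.02×10^-5 C.
Applying ∮E·dA = Q_enc/ε₀ with Φ = E(4πr²):
E = k|Q_enc|/r² = (8.99×10^9)(2.02e-5)/(0.688)² = 3.84×10^5 N/C.

3.84e5 N/C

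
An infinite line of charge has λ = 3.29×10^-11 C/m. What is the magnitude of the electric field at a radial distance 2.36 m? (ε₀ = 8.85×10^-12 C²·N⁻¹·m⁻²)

|E| = 0.251 N/C

By cylindrical symmetry E is radial; use a coaxial Gaussian cylinder of radius 2.36 m and length L.
Q_enc = λL, so λ_enc = 3.29×10^-11 C/m.
Since E is radial and uniform over the curved surface, Φ = E·2πrL = Q_enc/ε₀ = λ_enc L/ε₀.
E = |λ_enc|/(2πε₀r) = (3.29×10^-11)/(2π·8.85×10^-12·2.36) = 0.251 N/C.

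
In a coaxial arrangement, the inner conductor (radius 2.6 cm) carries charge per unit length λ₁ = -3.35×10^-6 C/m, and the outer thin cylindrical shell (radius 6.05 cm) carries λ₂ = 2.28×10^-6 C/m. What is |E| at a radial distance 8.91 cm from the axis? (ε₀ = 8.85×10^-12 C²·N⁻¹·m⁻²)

|E| = 2.16×10^5 N/C

Take a coaxial cylindrical Gaussian surface of radius r = 8.91 cm and length L (r > 6.05 cm, enclosing both).
λ_enc = λ₁ + λ₂ = (-3.35×10^-6) + (2.28e-6) = -1.07×10^-6 C/m.
By Gauss's law (flux through the curved wall only), E·2πrL = λ_enc L/ε₀.
E = |λ_enc|/(2πε₀r) = (1.07×10^-6)/(2π·8.85×10^-12·0.0891) = 2.16×10^5 N/C.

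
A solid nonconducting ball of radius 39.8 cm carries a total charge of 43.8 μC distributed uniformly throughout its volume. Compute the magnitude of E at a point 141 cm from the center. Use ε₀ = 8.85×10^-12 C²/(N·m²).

|E| = 1.98×10^5 N/C

By spherical symmetry E is radial; choose a Gaussian sphere of radius r = 141 cm (r > R, so the entire charge is enclosed).
Q_enc = 43.8 μC = 4.38×10^-5 C.
By Gauss's law, ∮E·dA = E·4πr² = Q_enc/ε₀.
E = |Q_enc|/(4πε₀r²) = (4.38×10^-5)/(4π·8.85×10^-12·(1.41)²) = 1.98×10^5 N/C.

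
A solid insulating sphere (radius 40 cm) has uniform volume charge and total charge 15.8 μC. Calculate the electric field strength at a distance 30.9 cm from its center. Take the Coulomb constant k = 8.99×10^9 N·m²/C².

|E| = 6.86e5 N/C

By spherical symmetry E is radial; choose a Gaussian sphere of radius r = 30.9 cm (r < R).
For a uniform sphere the enclosed fraction is (r/R)³, so Q_enc = (15.8 μC)(0.309/0.4)³ = 7.284×10^-6 C.
Applying ∮E·dA = Q_enc/ε₀ with Φ = E(4πr²):
E = k|Q_enc|/r² = (8.99×10^9)(7.284×10^-6)/(0.309)² = 6.86e5 N/C.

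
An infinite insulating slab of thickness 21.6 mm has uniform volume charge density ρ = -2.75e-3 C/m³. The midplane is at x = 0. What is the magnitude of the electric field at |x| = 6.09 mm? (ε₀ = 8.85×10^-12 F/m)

|E| ≈ 1.89×10^6 N/C

By symmetry E is perpendicular to the slab. A Gaussian pillbox from −6.09 mm to +6.09 mm (face area A) lies entirely within the slab.
Q_enc = ρ·(2x)·A and flux = 2EA, so 2EA = 2ρxA/ε₀ ⇒ E = |ρ|x/ε₀.
E = (2.75e-3)(0.00609)/(8.85×10^-12) = 1.89×10^6 N/C.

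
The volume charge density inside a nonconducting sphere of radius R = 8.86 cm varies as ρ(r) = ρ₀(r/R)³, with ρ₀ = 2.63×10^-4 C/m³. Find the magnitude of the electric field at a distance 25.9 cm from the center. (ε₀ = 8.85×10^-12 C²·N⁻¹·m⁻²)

E ≈ 5.14×10^4 N/C

Symmetry ⇒ E = E(r) r̂. Gaussian sphere of radius r = 25.9 cm (r > R, all charge enclosed).
Q_enc = 4π ∫₀^R ρ₀(r'/R)^3 r'² dr' = 4πρ₀R³/6 = 3.831×10^-7 C.
Gauss's law: E·4πr² = Q_enc/ε₀.
E = |Q_enc|/(4πε₀r²) = (3.831×10^-7)/(4π·8.85×10^-12·(0.259)²) = 5.14×10^4 N/C.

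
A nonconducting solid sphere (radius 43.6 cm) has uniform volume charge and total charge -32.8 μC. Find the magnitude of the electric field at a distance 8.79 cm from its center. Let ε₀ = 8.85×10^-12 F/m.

By spherical symmetry E is radial; choose a Gaussian sphere of radius r = 8.79 cm (r < R).
Only the charge within r is enclosed: Q_enc = Q·(r/R)³ = (-32.8 μC)·(8.79 cm/43.6 cm)³ = -2.688e-7 C.
Gauss's law: E·4πr² = Q_enc/ε₀.
E = |Q_enc|/(4πε₀r²) = (2.688×10^-7)/(4π·8.85×10^-12·(0.0879)²) = 3.13×10^5 N/C.

|E| = 3.13×10^5 N/C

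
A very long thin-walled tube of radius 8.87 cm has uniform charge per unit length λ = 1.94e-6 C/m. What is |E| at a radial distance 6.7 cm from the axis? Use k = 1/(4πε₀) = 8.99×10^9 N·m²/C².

Choose a coaxial cylinder of radius r = 6.7 cm (arbitrary length L) as the Gaussian surface (r < 8.87 cm, inside the shell).
All the surface charge lies outside this cylinder: Q_enc = 0, hence E = 0.

|E| = 0 N/C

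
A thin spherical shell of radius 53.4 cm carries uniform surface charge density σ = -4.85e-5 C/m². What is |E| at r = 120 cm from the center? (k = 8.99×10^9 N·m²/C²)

Symmetry ⇒ E = E(r) r̂. Gaussian sphere of radius r = 120 cm (r > 53.4 cm).
The entire shell is enclosed: Q_enc = σ·4πR² = (-4.85×10^-5)·4π·(0.534)² = -1.738×10^-4 C.
Applying ∮E·dA = Q_enc/ε₀ with Φ = E(4πr²):
E = k|Q_enc|/r² = (8.99×10^9)(1.738e-4)/(1.2)² = 1.09e6 N/C.

1.09×10^6 N/C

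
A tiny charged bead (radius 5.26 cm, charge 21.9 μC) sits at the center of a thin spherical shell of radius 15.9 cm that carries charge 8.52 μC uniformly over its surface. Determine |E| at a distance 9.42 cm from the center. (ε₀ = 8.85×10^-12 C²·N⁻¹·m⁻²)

|E| = 2.22×10^7 N/C

By spherical symmetry E is radial; choose a Gaussian sphere of radius r = 9.42 cm (between the bodies, 5.26 cm < r < 15.9 cm).
The shell at 15.9 cm lies outside the Gaussian surface, so Q_enc = 21.9 μC = 2.19×10^-5 C.
Since E is radial and uniform over the Gaussian sphere, Φ = E·4πr² = Q_enc/ε₀.
E = |Q_enc|/(4πε₀r²) = (2.19×10^-5)/(4π·8.85×10^-12·(0.0942)²) = 2.22×10^7 N/C.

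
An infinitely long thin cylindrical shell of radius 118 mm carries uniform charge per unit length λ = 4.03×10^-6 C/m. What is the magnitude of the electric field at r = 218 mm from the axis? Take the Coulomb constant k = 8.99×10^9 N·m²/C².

Coaxial Gaussian cylinder, radius r = 218 mm, length L (r > 118 mm).
The full line charge is enclosed: λ_enc = 4.03×10^-6 C/m.
Gauss's law: E·2πrL = λ_enc L/ε₀.
E = 2k|λ_enc|/r = 2(8.99×10^9)(4.03×10^-6)/(0.218) = 3.32×10^5 N/C.

|E| ≈ 3.32×10^5 N/C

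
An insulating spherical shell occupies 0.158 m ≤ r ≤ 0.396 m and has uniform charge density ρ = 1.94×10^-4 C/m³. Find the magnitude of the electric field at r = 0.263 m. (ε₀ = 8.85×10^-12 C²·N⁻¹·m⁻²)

By spherical symmetry E is radial; choose a Gaussian sphere of radius r = 0.263 m (within the shell material, 0.158 m < r < 0.396 m).
Only the shell between 0.158 m and r is enclosed: Q_enc = ρ·(4π/3)(r³ − a³) = (1.94×10^-4)·(4π/3)·((0.263)³ − (0.158)³) = 1.158×10^-5 C.
Gauss's law: E·4πr² = Q_enc/ε₀.
E = |Q_enc|/(4πε₀r²) = (1.158e-5)/(4π·8.85×10^-12·(0.263)²) = 1.51e6 N/C.

|E| ≈ 1.51e6 V/m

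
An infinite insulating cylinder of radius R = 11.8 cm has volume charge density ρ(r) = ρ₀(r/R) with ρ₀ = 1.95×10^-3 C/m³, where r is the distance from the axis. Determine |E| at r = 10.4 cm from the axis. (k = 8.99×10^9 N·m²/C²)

By cylindrical symmetry E is radial; use a coaxial Gaussian cylinder of radius 10.4 cm and length L (r < R).
λ_enc = ∫₀^r ρ(r')·2πr' dr' = (2πρ₀/R)·r^3/3 = 3.893×10^-5 C/m.
Gauss's law: E·2πrL = λ_enc L/ε₀.
E = 2k|λ_enc|/r = 2(8.99×10^9)(3.893×10^-5)/(0.104) = 6.73e6 N/C.

|E| ≈ 6.73×10^6 V/m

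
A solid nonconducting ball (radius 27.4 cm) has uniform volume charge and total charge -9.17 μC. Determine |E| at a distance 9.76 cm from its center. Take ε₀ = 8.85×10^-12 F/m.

By spherical symmetry E is radial; choose a Gaussian sphere of radius r = 9.76 cm (r < R).
For a uniform sphere the enclosed fraction is (r/R)³, so Q_enc = (-9.17 μC)(0.0976/0.274)³ = -4.144×10^-7 C.
Applying ∮E·dA = Q_enc/ε₀ with Φ = E(4πr²):
E = |Q_enc|/(4πε₀r²) = (4.144e-7)/(4π·8.85×10^-12·(0.0976)²) = 3.91e5 N/C.

|E| ≈ 3.91×10^5 V/m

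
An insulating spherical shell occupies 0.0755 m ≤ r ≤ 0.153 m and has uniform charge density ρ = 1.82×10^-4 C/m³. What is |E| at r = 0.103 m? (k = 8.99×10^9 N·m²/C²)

Symmetry ⇒ E = E(r) r̂. Gaussian sphere of radius r = 0.103 m (within the shell material, 0.0755 m < r < 0.153 m).
Enclosed charge is the volume from a to r: Q_enc = (4π/3)ρ(r³ − a³) = 5.05×10^-7 C.
Applying ∮E·dA = Q_enc/ε₀ with Φ = E(4πr²):
E = k|Q_enc|/r² = (8.99×10^9)(5.05e-7)/(0.103)² = 4.28e5 N/C.

E = 4.28×10^5 N/C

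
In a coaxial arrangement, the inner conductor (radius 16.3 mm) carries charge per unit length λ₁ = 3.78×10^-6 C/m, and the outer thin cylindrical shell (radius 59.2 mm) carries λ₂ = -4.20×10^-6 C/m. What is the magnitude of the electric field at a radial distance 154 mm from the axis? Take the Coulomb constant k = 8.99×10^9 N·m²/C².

Take a coaxial cylindrical Gaussian surface of radius r = 154 mm and length L (r > 59.2 mm, enclosing both).
λ_enc = λ₁ + λ₂ = (3.78e-6) + (-4.20×10^-6) = -4.20e-7 C/m.
Applying ∮E·dA = Q_enc/ε₀ with the end caps contributing no flux:
E = 2k|λ_enc|/r = 2(8.99×10^9)(4.20×10^-7)/(0.154) = 4.90e4 N/C.

E = 4.90e4 N/C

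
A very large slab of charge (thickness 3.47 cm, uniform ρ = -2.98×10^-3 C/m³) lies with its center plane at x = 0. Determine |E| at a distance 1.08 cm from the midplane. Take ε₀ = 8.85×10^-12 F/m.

3.64e6 N/C

By symmetry E is perpendicular to the slab. A Gaussian pillbox from −1.08 cm to +1.08 cm (face area A) lies entirely within the slab.
Q_enc = ρ·(2x)·A and flux = 2EA, so 2EA = 2ρxA/ε₀ ⇒ E = |ρ|x/ε₀.
E = (2.98×10^-3)(0.0108)/(8.85×10^-12) = 3.64×10^6 N/C.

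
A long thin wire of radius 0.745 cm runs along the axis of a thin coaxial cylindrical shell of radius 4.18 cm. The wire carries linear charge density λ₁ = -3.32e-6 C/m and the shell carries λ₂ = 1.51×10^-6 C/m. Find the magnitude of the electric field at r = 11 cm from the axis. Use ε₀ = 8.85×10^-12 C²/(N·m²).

2.96e5 V/m

Take a coaxial cylindrical Gaussian surface of radius r = 11 cm and length L (r > 4.18 cm, enclosing both).
λ_enc = λ₁ + λ₂ = (-3.32e-6) + (1.51×10^-6) = -1.81×10^-6 C/m.
Since E is radial and uniform over the curved surface, Φ = E·2πrL = Q_enc/ε₀ = λ_enc L/ε₀.
E = |λ_enc|/(2πε₀r) = (1.81×10^-6)/(2π·8.85×10^-12·0.11) = 2.96×10^5 N/C.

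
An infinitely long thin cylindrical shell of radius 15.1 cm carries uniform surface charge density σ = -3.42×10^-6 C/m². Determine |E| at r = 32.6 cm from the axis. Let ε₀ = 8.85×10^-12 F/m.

Take a coaxial cylindrical Gaussian surface of radius r = 32.6 cm and length L (r > 15.1 cm).
The whole shell is enclosed: λ_enc = σ·2πR = (-3.42e-6)·2π·(0.151) = -3.245×10^-6 C/m.
By Gauss's law (flux through the curved wall only), E·2πrL = λ_enc L/ε₀.
E = |λ_enc|/(2πε₀r) = (3.245e-6)/(2π·8.85×10^-12·0.326) = 1.79e5 N/C.

|E| ≈ 1.79×10^5 V/m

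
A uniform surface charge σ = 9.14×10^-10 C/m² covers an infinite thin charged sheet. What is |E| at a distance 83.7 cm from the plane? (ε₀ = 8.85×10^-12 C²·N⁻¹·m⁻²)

Choose a cylindrical pillbox piercing the sheet, end faces (area A) parallel to it.
Flux Φ = 2EA and Q_enc = σA, so 2EA = σA/ε₀ ⇒ E = |σ|/(2ε₀), independent of distance.
E = |σ|/(2ε₀) = (9.14×10^-10)/(2·8.85×10^-12) = 51.6 N/C.

E = 51.6 N/C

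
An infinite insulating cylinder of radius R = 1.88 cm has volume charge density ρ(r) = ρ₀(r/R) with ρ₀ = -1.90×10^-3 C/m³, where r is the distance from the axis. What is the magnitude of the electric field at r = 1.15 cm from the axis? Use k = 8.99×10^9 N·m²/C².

Coaxial Gaussian cylinder, radius r = 1.15 cm, length L (r < R).
Integrating ρ over the cross-section to radius r: λ_enc = (2πρ₀/R) ∫₀^r r'^2 dr' = 2πρ₀ r^3/(3·R) = -3.219e-7 C/m.
Gauss's law: E·2πrL = λ_enc L/ε₀.
E = 2k|λ_enc|/r = 2(8.99×10^9)(3.219×10^-7)/(0.0115) = 5.03e5 N/C.

|E| = 5.03×10^5 N/C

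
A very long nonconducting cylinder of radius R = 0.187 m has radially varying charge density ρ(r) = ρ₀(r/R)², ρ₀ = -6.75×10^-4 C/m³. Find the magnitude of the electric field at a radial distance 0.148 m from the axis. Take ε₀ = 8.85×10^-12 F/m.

E ≈ 1.77e6 V/m

Take a coaxial cylindrical Gaussian surface of radius r = 0.148 m and length L (r < R).
λ_enc = ∫₀^r ρ(r')·2πr' dr' = (2πρ₀/R²)·r^4/4 = -1.455×10^-5 C/m.
Gauss's law: E·2πrL = λ_enc L/ε₀.
E = |λ_enc|/(2πε₀r) = (1.455×10^-5)/(2π·8.85×10^-12·0.148) = 1.77e6 N/C.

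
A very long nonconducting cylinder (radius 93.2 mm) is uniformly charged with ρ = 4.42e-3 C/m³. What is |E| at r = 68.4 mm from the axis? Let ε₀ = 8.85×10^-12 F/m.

1.71×10^7 V/m

Take a coaxial cylindrical Gaussian surface of radius r = 68.4 mm and length L (r < R).
Charge inside radius r per length L is ρ·πr²·L, so λ_enc = ρπr² = 6.497×10^-5 C/m.
Since E is radial and uniform over the curved surface, Φ = E·2πrL = Q_enc/ε₀ = λ_enc L/ε₀.
E = |λ_enc|/(2πε₀r) = (6.497e-5)/(2π·8.85×10^-12·0.0684) = 1.71e7 N/C.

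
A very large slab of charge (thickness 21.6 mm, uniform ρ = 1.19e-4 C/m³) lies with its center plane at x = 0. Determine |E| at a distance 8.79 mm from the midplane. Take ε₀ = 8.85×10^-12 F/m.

|E| ≈ 1.18e5 N/C

By symmetry E is perpendicular to the slab. A Gaussian pillbox from −8.79 mm to +8.79 mm (face area A) lies entirely within the slab.
Q_enc = ρ·(2x)·A and flux = 2EA, so 2EA = 2ρxA/ε₀ ⇒ E = |ρ|x/ε₀.
E = (1.19e-4)(0.00879)/(8.85×10^-12) = 1.18×10^5 N/C.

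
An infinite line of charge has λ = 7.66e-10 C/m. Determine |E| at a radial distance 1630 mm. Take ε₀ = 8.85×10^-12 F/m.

|E| = 8.45 V/m

Take a coaxial cylindrical Gaussian surface of radius r = 1630 mm and length L.
Q_enc = λL, so λ_enc = 7.66e-10 C/m.
By Gauss's law (flux through the curved wall only), E·2πrL = λ_enc L/ε₀.
E = |λ_enc|/(2πε₀r) = (7.66×10^-10)/(2π·8.85×10^-12·1.63) = 8.45 N/C.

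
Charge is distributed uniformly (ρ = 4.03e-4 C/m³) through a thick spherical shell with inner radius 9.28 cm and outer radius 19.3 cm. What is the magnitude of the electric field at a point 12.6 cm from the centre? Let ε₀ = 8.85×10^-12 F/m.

E ≈ 1.15×10^6 N/C

Take a concentric spherical Gaussian surface of radius r = 12.6 cm (within the shell material, 9.28 cm < r < 19.3 cm).
Only the shell between 9.28 cm and r is enclosed: Q_enc = ρ·(4π/3)(r³ − a³) = (4.03×10^-4)·(4π/3)·((0.126)³ − (0.0928)³) = 2.028×10^-6 C.
Since E is radial and uniform over the Gaussian sphere, Φ = E·4πr² = Q_enc/ε₀.
E = |Q_enc|/(4πε₀r²) = (2.028×10^-6)/(4π·8.85×10^-12·(0.126)²) = 1.15×10^6 N/C.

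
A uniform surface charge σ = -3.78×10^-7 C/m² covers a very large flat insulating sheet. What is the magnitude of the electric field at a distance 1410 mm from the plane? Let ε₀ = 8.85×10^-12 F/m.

|E| ≈ 2.14×10^4 N/C

The symmetry is planar: E is normal to the sheet and the same magnitude on both sides. Take a pillbox straddling the sheet with end-cap area A.
Only the two end caps contribute flux: Φ = 2EA. With Q_enc = σA, Gauss's law gives E = |σ|/(2ε₀).
E = |σ|/(2ε₀) = (3.78e-7)/(2·8.85×10^-12) = 2.14×10^4 N/C.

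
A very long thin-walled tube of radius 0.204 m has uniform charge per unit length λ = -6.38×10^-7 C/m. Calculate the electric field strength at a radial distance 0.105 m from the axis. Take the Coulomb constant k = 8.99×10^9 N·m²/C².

Coaxial Gaussian cylinder, radius r = 0.105 m, length L (r < 0.204 m, inside the shell).
No charge is enclosed, so Gauss's law gives E·2πrL = 0 ⇒ E = 0.

|E| = 0 N/C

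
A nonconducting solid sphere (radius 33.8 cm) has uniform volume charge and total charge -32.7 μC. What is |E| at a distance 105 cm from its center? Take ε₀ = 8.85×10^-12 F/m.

Symmetry ⇒ E = E(r) r̂. Gaussian sphere of radius r = 105 cm (r > R, so the entire charge is enclosed).
Q_enc = -32.7 μC = -3.27e-5 C.
By Gauss's law, ∮E·dA = E·4πr² = Q_enc/ε₀.
E = |Q_enc|/(4πε₀r²) = (3.27e-5)/(4π·8.85×10^-12·(1.05)²) = 2.67e5 N/C.

E ≈ 2.67×10^5 V/m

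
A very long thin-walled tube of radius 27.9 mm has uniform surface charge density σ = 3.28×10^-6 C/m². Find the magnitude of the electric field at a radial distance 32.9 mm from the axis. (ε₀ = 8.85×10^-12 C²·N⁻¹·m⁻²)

By cylindrical symmetry E is radial; use a coaxial Gaussian cylinder of radius 32.9 mm and length L (r > 27.9 mm).
The whole shell is enclosed: λ_enc = σ·2πR = (3.28×10^-6)·2π·(0.0279) = 5.75e-7 C/m.
Gauss's law: E·2πrL = λ_enc L/ε₀.
E = |λ_enc|/(2πε₀r) = (5.75×10^-7)/(2π·8.85×10^-12·0.0329) = 3.14e5 N/C.

3.14×10^5 N/C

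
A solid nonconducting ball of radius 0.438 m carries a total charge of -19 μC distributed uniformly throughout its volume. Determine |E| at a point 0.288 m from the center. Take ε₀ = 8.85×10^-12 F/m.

|E| ≈ 5.86×10^5 N/C

Use a concentric Gaussian sphere at r = 0.288 m (r < R).
For a uniform sphere the enclosed fraction is (r/R)³, so Q_enc = (-19 μC)(0.288/0.438)³ = -5.401×10^-6 C.
Applying ∮E·dA = Q_enc/ε₀ with Φ = E(4πr²):
E = |Q_enc|/(4πε₀r²) = (5.401×10^-6)/(4π·8.85×10^-12·(0.288)²) = 5.86×10^5 N/C.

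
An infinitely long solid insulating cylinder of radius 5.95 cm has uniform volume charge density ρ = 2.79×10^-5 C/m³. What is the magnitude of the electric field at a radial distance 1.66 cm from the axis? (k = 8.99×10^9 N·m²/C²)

|E| ≈ 2.62×10^4 N/C

Take a coaxial cylindrical Gaussian surface of radius r = 1.66 cm and length L (r < R).
Enclosed charge per unit length: λ_enc = ρ·πr² = (2.79×10^-5)π(0.0166)² = 2.415×10^-8 C/m.
Gauss's law: E·2πrL = λ_enc L/ε₀.
E = 2k|λ_enc|/r = 2(8.99×10^9)(2.415×10^-8)/(0.0166) = 2.62×10^4 N/C.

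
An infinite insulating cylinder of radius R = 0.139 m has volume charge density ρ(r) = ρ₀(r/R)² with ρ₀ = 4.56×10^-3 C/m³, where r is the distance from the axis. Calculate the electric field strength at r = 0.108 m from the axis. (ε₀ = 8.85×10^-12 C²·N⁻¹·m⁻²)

Choose a coaxial cylinder of radius r = 0.108 m (arbitrary length L) as the Gaussian surface (r < R).
λ_enc = ∫₀^r ρ(r')·2πr' dr' = (2πρ₀/R²)·r^4/4 = 5.044×10^-5 C/m.
Since E is radial and uniform over the curved surface, Φ = E·2πrL = Q_enc/ε₀ = λ_enc L/ε₀.
E = |λ_enc|/(2πε₀r) = (5.044e-5)/(2π·8.85×10^-12·0.108) = 8.40e6 N/C.

E = 8.40×10^6 N/C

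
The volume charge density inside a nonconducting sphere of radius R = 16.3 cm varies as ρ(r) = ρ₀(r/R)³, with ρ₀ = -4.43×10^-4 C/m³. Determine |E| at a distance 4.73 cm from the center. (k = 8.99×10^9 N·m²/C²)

|E| = 9.64×10^3 N/C

Use a concentric Gaussian sphere at r = 4.73 cm (r < R).
Integrate the density: Q_enc = 4π ∫₀^r ρ₀(r'/R)^3 r'² dr' = 4πρ₀ r^6/(6·R³) = -2.399e-9 C.
By Gauss's law, ∮E·dA = E·4πr² = Q_enc/ε₀.
E = k|Q_enc|/r² = (8.99×10^9)(2.399×10^-9)/(0.0473)² = 9.64×10^3 N/C.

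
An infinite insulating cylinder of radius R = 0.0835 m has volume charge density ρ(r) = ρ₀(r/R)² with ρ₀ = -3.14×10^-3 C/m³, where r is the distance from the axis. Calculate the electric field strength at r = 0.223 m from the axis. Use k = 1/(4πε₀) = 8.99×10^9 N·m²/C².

E = 2.77e6 V/m

By cylindrical symmetry E is radial; use a coaxial Gaussian cylinder of radius 0.223 m and length L (r > R, full charge per length enclosed).
λ_enc = 2π ∫₀^R ρ₀(r'/R)^2 r' dr' = 2πρ₀R²/4 = -3.439×10^-5 C/m.
By Gauss's law (flux through the curved wall only), E·2πrL = λ_enc L/ε₀.
E = 2k|λ_enc|/r = 2(8.99×10^9)(3.439e-5)/(0.223) = 2.77×10^6 N/C.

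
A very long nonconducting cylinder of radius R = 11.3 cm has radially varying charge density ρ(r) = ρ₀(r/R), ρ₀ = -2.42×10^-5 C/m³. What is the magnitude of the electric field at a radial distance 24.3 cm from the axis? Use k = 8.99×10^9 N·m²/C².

4.79×10^4 V/m

Take a coaxial cylindrical Gaussian surface of radius r = 24.3 cm and length L (r > R, full charge per length enclosed).
λ_enc = 2π ∫₀^R ρ₀(r'/R)^1 r' dr' = 2πρ₀R²/3 = -6.472e-7 C/m.
By Gauss's law (flux through the curved wall only), E·2πrL = λ_enc L/ε₀.
E = 2k|λ_enc|/r = 2(8.99×10^9)(6.472×10^-7)/(0.243) = 4.79e4 N/C.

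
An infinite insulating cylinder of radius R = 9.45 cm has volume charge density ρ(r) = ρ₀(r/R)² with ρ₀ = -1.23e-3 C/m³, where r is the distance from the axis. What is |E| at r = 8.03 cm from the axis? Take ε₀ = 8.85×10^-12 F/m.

E = 2.01×10^6 N/C

By cylindrical symmetry E is radial; use a coaxial Gaussian cylinder of radius 8.03 cm and length L (r < R).
λ_enc = ∫₀^r ρ(r')·2πr' dr' = (2πρ₀/R²)·r^4/4 = -8.995×10^-6 C/m.
Since E is radial and uniform over the curved surface, Φ = E·2πrL = Q_enc/ε₀ = λ_enc L/ε₀.
E = |λ_enc|/(2πε₀r) = (8.995e-6)/(2π·8.85×10^-12·0.0803) = 2.01e6 N/C.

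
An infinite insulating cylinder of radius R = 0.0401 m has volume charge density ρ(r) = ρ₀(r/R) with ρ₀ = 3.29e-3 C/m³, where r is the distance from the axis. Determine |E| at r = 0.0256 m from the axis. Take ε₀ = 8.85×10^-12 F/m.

By cylindrical symmetry E is radial; use a coaxial Gaussian cylinder of radius 0.0256 m and length L (r < R).
λ_enc = ∫₀^r ρ(r')·2πr' dr' = (2πρ₀/R)·r^3/3 = 2.883×10^-6 C/m.
By Gauss's law (flux through the curved wall only), E·2πrL = λ_enc L/ε₀.
E = |λ_enc|/(2πε₀r) = (2.883×10^-6)/(2π·8.85×10^-12·0.0256) = 2.03×10^6 N/C.

|E| = 2.03×10^6 N/C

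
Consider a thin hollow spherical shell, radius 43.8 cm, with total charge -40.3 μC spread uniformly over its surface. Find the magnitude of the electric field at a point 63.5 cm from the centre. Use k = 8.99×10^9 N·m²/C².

By spherical symmetry E is radial; choose a Gaussian sphere of radius r = 63.5 cm (r > 43.8 cm).
The entire shell is enclosed: Q_enc = -4.03e-5 C.
Since E is radial and uniform over the Gaussian sphere, Φ = E·4πr² = Q_enc/ε₀.
E = k|Q_enc|/r² = (8.99×10^9)(4.03×10^-5)/(0.635)² = 8.98×10^5 N/C.

|E| = 8.98e5 N/C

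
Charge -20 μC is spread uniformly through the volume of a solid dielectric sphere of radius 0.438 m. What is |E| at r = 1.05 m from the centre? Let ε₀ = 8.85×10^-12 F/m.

Take a concentric spherical Gaussian surface of radius r = 1.05 m (r > R, so the entire charge is enclosed).
Q_enc = -20 μC = -2.00e-5 C.
Gauss's law: E·4πr² = Q_enc/ε₀.
E = |Q_enc|/(4πε₀r²) = (2.00×10^-5)/(4π·8.85×10^-12·(1.05)²) = 1.63e5 N/C.

E = 1.63×10^5 N/C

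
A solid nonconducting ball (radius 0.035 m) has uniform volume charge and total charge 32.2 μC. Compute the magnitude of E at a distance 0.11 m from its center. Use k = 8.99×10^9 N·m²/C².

Use a concentric Gaussian sphere at r = 0.11 m (r > R, so the entire charge is enclosed).
Q_enc = 32.2 μC = 3.22×10^-5 C.
Since E is radial and uniform over the Gaussian sphere, Φ = E·4πr² = Q_enc/ε₀.
E = k|Q_enc|/r² = (8.99×10^9)(3.22e-5)/(0.11)² = 2.39e7 N/C.

E = 2.39e7 N/C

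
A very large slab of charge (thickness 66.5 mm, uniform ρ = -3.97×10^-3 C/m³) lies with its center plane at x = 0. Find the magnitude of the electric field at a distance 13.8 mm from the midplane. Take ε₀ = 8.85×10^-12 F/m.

By symmetry E is perpendicular to the slab. A Gaussian pillbox from −13.8 mm to +13.8 mm (face area A) lies entirely within the slab.
Q_enc = ρ·(2x)·A and flux = 2EA, so 2EA = 2ρxA/ε₀ ⇒ E = |ρ|x/ε₀.
E = (3.97×10^-3)(0.0138)/(8.85×10^-12) = 6.19×10^6 N/C.

E ≈ 6.19×10^6 V/m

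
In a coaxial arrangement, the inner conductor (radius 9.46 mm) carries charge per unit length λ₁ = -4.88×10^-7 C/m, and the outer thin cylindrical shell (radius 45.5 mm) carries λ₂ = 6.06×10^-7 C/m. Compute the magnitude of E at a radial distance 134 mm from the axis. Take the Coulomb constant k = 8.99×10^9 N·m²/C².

|E| = 1.58×10^4 N/C

Coaxial Gaussian cylinder, radius r = 134 mm, length L (r > 45.5 mm, enclosing both).
λ_enc = λ₁ + λ₂ = (-4.88×10^-7) + (6.06×10^-7) = 1.18e-7 C/m.
Applying ∮E·dA = Q_enc/ε₀ with the end caps contributing no flux:
E = 2k|λ_enc|/r = 2(8.99×10^9)(1.18×10^-7)/(0.134) = 1.58×10^4 N/C.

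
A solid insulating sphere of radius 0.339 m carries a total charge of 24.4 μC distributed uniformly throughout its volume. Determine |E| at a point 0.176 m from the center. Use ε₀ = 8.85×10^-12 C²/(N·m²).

Use a concentric Gaussian sphere at r = 0.176 m (r < R).
For a uniform sphere the enclosed fraction is (r/R)³, so Q_enc = (24.4 μC)(0.176/0.339)³ = 3.415×10^-6 C.
Since E is radial and uniform over the Gaussian sphere, Φ = E·4πr² = Q_enc/ε₀.
E = |Q_enc|/(4πε₀r²) = (3.415e-6)/(4π·8.85×10^-12·(0.176)²) = 9.91×10^5 N/C.

9.91×10^5 V/m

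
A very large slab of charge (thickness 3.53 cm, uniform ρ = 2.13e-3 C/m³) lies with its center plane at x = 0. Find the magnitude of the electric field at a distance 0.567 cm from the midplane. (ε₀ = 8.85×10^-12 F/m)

By symmetry E is perpendicular to the slab. A Gaussian pillbox from −0.567 cm to +0.567 cm (face area A) lies entirely within the slab.
Q_enc = ρ·(2x)·A and flux = 2EA, so 2EA = 2ρxA/ε₀ ⇒ E = |ρ|x/ε₀.
E = (2.13e-3)(0.00567)/(8.85×10^-12) = 1.36×10^6 N/C.

|E| = 1.36×10^6 V/m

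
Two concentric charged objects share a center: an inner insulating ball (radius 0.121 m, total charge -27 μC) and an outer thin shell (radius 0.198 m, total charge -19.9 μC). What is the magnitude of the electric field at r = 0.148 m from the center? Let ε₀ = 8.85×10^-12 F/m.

E ≈ 1.11×10^7 N/C

By spherical symmetry E is radial; choose a Gaussian sphere of radius r = 0.148 m (between the bodies, 0.121 m < r < 0.198 m).
The shell at 0.198 m lies outside the Gaussian surface, so Q_enc = -27 μC = -2.70e-5 C.
Applying ∮E·dA = Q_enc/ε₀ with Φ = E(4πr²):
E = |Q_enc|/(4πε₀r²) = (2.70×10^-5)/(4π·8.85×10^-12·(0.148)²) = 1.11×10^7 N/C.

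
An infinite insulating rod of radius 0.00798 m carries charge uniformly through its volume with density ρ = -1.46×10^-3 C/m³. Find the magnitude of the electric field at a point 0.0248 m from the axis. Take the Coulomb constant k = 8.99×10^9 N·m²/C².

By cylindrical symmetry E is radial; use a coaxial Gaussian cylinder of radius 0.0248 m and length L (r > 0.00798 m, full cross-section enclosed).
λ_enc = ρ·πR² = (-1.46×10^-3)π(0.00798)² = -2.921×10^-7 C/m.
Gauss's law: E·2πrL = λ_enc L/ε₀.
E = 2k|λ_enc|/r = 2(8.99×10^9)(2.921×10^-7)/(0.0248) = 2.12e5 N/C.

|E| ≈ 2.12×10^5 V/m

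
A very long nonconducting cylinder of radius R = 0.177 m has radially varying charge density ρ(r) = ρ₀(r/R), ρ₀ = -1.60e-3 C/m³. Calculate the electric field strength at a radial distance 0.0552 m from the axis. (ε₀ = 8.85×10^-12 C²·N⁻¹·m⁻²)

Take a coaxial cylindrical Gaussian surface of radius r = 0.0552 m and length L (r < R).
Integrating ρ over the cross-section to radius r: λ_enc = (2πρ₀/R) ∫₀^r r'^2 dr' = 2πρ₀ r^3/(3·R) = -3.184×10^-6 C/m.
By Gauss's law (flux through the curved wall only), E·2πrL = λ_enc L/ε₀.
E = |λ_enc|/(2πε₀r) = (3.184×10^-6)/(2π·8.85×10^-12·0.0552) = 1.04×10^6 N/C.

1.04e6 N/C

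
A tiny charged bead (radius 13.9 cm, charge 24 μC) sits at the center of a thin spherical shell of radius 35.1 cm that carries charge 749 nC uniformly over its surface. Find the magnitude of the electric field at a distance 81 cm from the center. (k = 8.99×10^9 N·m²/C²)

3.39e5 V/m

Take a concentric spherical Gaussian surface of radius r = 81 cm (r > 35.1 cm, enclosing both).
Q_enc = (24 μC) + (749 nC) = 2.475×10^-5 C.
Gauss's law: E·4πr² = Q_enc/ε₀.
E = k|Q_enc|/r² = (8.99×10^9)(2.475×10^-5)/(0.81)² = 3.39e5 N/C.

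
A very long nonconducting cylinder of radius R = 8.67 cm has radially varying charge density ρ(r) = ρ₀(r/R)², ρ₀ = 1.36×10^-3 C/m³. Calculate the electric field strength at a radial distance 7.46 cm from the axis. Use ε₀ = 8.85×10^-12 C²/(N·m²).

|E| ≈ 2.12e6 N/C

Choose a coaxial cylinder of radius r = 7.46 cm (arbitrary length L) as the Gaussian surface (r < R).
Integrating ρ over the cross-section to radius r: λ_enc = (2πρ₀/R²) ∫₀^r r'^3 dr' = 2πρ₀ r^4/(4·R²) = 8.802×10^-6 C/m.
By Gauss's law (flux through the curved wall only), E·2πrL = λ_enc L/ε₀.
E = |λ_enc|/(2πε₀r) = (8.802×10^-6)/(2π·8.85×10^-12·0.0746) = 2.12e6 N/C.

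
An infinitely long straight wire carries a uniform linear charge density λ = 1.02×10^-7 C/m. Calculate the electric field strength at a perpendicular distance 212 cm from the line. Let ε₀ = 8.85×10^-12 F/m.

Coaxial Gaussian cylinder, radius r = 212 cm, length L.
Q_enc = λL, so λ_enc = 1.02×10^-7 C/m.
By Gauss's law (flux through the curved wall only), E·2πrL = λ_enc L/ε₀.
E = |λ_enc|/(2πε₀r) = (1.02e-7)/(2π·8.85×10^-12·2.12) = 865 N/C.

E = 865 N/C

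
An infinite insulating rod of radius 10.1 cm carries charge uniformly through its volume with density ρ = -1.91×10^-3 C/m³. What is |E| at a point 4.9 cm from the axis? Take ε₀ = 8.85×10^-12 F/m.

Take a coaxial cylindrical Gaussian surface of radius r = 4.9 cm and length L (r < R).
Enclosed charge per unit length: λ_enc = ρ·πr² = (-1.91×10^-3)π(0.049)² = -1.441×10^-5 C/m.
Applying ∮E·dA = Q_enc/ε₀ with the end caps contributing no flux:
E = |λ_enc|/(2πε₀r) = (1.441×10^-5)/(2π·8.85×10^-12·0.049) = 5.29×10^6 N/C.

|E| = 5.29e6 N/C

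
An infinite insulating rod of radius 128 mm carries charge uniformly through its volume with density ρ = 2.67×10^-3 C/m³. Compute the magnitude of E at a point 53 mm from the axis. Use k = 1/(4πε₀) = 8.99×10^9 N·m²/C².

Take a coaxial cylindrical Gaussian surface of radius r = 53 mm and length L (r < R).
Charge inside radius r per length L is ρ·πr²·L, so λ_enc = ρπr² = 2.356×10^-5 C/m.
Since E is radial and uniform over the curved surface, Φ = E·2πrL = Q_enc/ε₀ = λ_enc L/ε₀.
E = 2k|λ_enc|/r = 2(8.99×10^9)(2.356×10^-5)/(0.053) = 7.99×10^6 N/C.

|E| = 7.99×10^6 V/m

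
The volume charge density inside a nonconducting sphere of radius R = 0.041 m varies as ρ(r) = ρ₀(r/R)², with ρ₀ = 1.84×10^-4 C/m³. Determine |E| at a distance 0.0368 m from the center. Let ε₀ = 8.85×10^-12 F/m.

|E| = 1.23e5 V/m

Use a concentric Gaussian sphere at r = 0.0368 m (r < R).
Q_enc = ∫₀^r ρ(r')·4πr'² dr' = (4πρ₀/R²) ∫₀^r r'^4 dr' = 4πρ₀ r^5/(5·R²) = 1.857×10^-8 C.
Since E is radial and uniform over the Gaussian sphere, Φ = E·4πr² = Q_enc/ε₀.
E = |Q_enc|/(4πε₀r²) = (1.857e-8)/(4π·8.85×10^-12·(0.0368)²) = 1.23×10^5 N/C.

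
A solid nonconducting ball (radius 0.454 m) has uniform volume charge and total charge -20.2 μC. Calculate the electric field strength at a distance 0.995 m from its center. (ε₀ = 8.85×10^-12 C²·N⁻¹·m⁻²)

1.83×10^5 N/C

Take a concentric spherical Gaussian surface of radius r = 0.995 m (r > R, so the entire charge is enclosed).
Q_enc = -20.2 μC = -2.02×10^-5 C.
By Gauss's law, ∮E·dA = E·4πr² = Q_enc/ε₀.
E = |Q_enc|/(4πε₀r²) = (2.02e-5)/(4π·8.85×10^-12·(0.995)²) = 1.83×10^5 N/C.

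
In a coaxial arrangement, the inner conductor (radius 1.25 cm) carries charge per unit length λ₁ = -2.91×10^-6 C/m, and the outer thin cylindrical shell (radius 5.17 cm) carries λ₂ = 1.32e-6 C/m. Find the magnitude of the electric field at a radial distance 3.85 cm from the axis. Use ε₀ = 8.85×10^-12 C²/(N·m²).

By cylindrical symmetry E is radial; use a coaxial Gaussian cylinder of radius 3.85 cm and length L (between the conductors, 1.25 cm < r < 5.17 cm).
The shell at 5.17 cm lies outside the Gaussian surface, so λ_enc = λ₁ = -2.91e-6 C/m.
By Gauss's law (flux through the curved wall only), E·2πrL = λ_enc L/ε₀.
E = |λ_enc|/(2πε₀r) = (2.91e-6)/(2π·8.85×10^-12·0.0385) = 1.36e6 N/C.

|E| = 1.36×10^6 N/C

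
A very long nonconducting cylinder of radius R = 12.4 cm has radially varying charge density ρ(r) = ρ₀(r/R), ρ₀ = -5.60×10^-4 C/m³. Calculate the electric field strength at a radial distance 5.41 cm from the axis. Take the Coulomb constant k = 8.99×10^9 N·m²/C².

E ≈ 4.98e5 N/C

Choose a coaxial cylinder of radius r = 5.41 cm (arbitrary length L) as the Gaussian surface (r < R).
λ_enc = ∫₀^r ρ(r')·2πr' dr' = (2πρ₀/R)·r^3/3 = -1.498e-6 C/m.
By Gauss's law (flux through the curved wall only), E·2πrL = λ_enc L/ε₀.
E = 2k|λ_enc|/r = 2(8.99×10^9)(1.498×10^-6)/(0.0541) = 4.98×10^5 N/C.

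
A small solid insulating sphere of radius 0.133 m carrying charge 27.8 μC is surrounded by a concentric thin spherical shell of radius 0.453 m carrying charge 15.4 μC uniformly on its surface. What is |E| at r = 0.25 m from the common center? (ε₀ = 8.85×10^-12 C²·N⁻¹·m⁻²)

|E| = 4.00×10^6 N/C

Take a concentric spherical Gaussian surface of radius r = 0.25 m (between the bodies, 0.133 m < r < 0.453 m).
The shell at 0.453 m lies outside the Gaussian surface, so Q_enc = 27.8 μC = 2.78e-5 C.
Gauss's law: E·4πr² = Q_enc/ε₀.
E = |Q_enc|/(4πε₀r²) = (2.78×10^-5)/(4π·8.85×10^-12·(0.25)²) = 4.00e6 N/C.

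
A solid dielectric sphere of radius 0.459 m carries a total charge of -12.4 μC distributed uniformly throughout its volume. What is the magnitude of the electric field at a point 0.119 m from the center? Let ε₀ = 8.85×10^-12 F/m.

Symmetry ⇒ E = E(r) r̂. Gaussian sphere of radius r = 0.119 m (r < R).
Only the charge within r is enclosed: Q_enc = Q·(r/R)³ = (-12.4 μC)·(0.119 m/0.459 m)³ = -2.161×10^-7 C.
Since E is radial and uniform over the Gaussian sphere, Φ = E·4πr² = Q_enc/ε₀.
E = |Q_enc|/(4πε₀r²) = (2.161×10^-7)/(4π·8.85×10^-12·(0.119)²) = 1.37×10^5 N/C.

|E| ≈ 1.37×10^5 N/C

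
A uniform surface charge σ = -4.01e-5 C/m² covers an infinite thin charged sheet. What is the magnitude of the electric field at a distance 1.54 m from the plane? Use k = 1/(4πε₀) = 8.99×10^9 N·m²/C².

The symmetry is planar: E is normal to the sheet and the same magnitude on both sides. Take a pillbox straddling the sheet with end-cap area A.
Only the two end caps contribute flux: Φ = 2EA. With Q_enc = σA, Gauss's law gives E = |σ|/(2ε₀).
E = 2πk|σ| = 2π(8.99×10^9)(4.01e-5) = 2.27×10^6 N/C.

|E| = 2.27e6 N/C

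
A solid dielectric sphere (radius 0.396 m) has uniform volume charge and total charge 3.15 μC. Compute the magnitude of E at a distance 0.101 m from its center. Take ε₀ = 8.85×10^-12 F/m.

Use a concentric Gaussian sphere at r = 0.101 m (r < R).
For a uniform sphere the enclosed fraction is (r/R)³, so Q_enc = (3.15 μC)(0.101/0.396)³ = 5.226×10^-8 C.
By Gauss's law, ∮E·dA = E·4πr² = Q_enc/ε₀.
E = |Q_enc|/(4πε₀r²) = (5.226e-8)/(4π·8.85×10^-12·(0.101)²) = 4.61e4 N/C.

|E| ≈ 4.61×10^4 V/m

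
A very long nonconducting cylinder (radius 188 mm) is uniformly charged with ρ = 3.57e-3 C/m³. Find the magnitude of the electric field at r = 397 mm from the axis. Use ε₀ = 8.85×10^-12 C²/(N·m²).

Choose a coaxial cylinder of radius r = 397 mm (arbitrary length L) as the Gaussian surface (r > 188 mm, full cross-section enclosed).
λ_enc = ρ·πR² = (3.57e-3)π(0.188)² = 3.964×10^-4 C/m.
Gauss's law: E·2πrL = λ_enc L/ε₀.
E = |λ_enc|/(2πε₀r) = (3.964e-4)/(2π·8.85×10^-12·0.397) = 1.80e7 N/C.

1.80×10^7 N/C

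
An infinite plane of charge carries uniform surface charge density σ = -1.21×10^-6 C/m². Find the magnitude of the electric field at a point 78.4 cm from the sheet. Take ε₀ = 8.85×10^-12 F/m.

Choose a cylindrical pillbox piercing the sheet, end faces (area A) parallel to it.
Flux Φ = 2EA and Q_enc = σA, so 2EA = σA/ε₀ ⇒ E = |σ|/(2ε₀), independent of distance.
E = |σ|/(2ε₀) = (1.21×10^-6)/(2·8.85×10^-12) = 6.84×10^4 N/C.

6.84×10^4 N/C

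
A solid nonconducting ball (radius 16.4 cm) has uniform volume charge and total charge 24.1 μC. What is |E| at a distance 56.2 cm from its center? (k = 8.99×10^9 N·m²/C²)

By spherical symmetry E is radial; choose a Gaussian sphere of radius r = 56.2 cm (r > R, so the entire charge is enclosed).
Q_enc = 24.1 μC = 2.41×10^-5 C.
Applying ∮E·dA = Q_enc/ε₀ with Φ = E(4πr²):
E = k|Q_enc|/r² = (8.99×10^9)(2.41×10^-5)/(0.562)² = 6.86e5 N/C.

E = 6.86×10^5 N/C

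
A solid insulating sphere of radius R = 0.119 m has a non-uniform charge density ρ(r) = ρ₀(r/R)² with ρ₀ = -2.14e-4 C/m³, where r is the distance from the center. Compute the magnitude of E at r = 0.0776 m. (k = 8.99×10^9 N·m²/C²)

By spherical symmetry E is radial; choose a Gaussian sphere of radius r = 0.0776 m (r < R).
Integrate the density: Q_enc = 4π ∫₀^r ρ₀(r'/R)^2 r'² dr' = 4πρ₀ r^5/(5·R²) = -1.069e-7 C.
Since E is radial and uniform over the Gaussian sphere, Φ = E·4πr² = Q_enc/ε₀.
E = k|Q_enc|/r² = (8.99×10^9)(1.069×10^-7)/(0.0776)² = 1.60e5 N/C.

|E| = 1.60e5 N/C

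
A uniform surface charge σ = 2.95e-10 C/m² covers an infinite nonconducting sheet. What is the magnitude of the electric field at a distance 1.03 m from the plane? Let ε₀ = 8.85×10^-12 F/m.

E = 16.7 V/m

Choose a cylindrical pillbox piercing the sheet, end faces (area A) parallel to it.
Only the two end caps contribute flux: Φ = 2EA. With Q_enc = σA, Gauss's law gives E = |σ|/(2ε₀).
E = |σ|/(2ε₀) = (2.95×10^-10)/(2·8.85×10^-12) = 16.7 N/C.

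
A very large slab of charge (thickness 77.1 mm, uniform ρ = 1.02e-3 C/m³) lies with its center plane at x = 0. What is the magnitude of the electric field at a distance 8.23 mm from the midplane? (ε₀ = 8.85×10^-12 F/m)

By symmetry E is perpendicular to the slab. A Gaussian pillbox from −8.23 mm to +8.23 mm (face area A) lies entirely within the slab.
Q_enc = ρ·(2x)·A and flux = 2EA, so 2EA = 2ρxA/ε₀ ⇒ E = |ρ|x/ε₀.
E = (1.02×10^-3)(0.00823)/(8.85×10^-12) = 9.49×10^5 N/C.

|E| ≈ 9.49×10^5 N/C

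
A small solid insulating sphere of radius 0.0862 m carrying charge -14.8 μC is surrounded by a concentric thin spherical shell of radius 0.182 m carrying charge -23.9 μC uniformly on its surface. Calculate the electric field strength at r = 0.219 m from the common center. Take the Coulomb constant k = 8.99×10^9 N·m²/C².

|E| = 7.25e6 N/C

Symmetry ⇒ E = E(r) r̂. Gaussian sphere of radius r = 0.219 m (r > 0.182 m, enclosing both).
Q_enc = (-14.8 μC) + (-23.9 μC) = -3.87e-5 C.
Since E is radial and uniform over the Gaussian sphere, Φ = E·4πr² = Q_enc/ε₀.
E = k|Q_enc|/r² = (8.99×10^9)(3.87×10^-5)/(0.219)² = 7.25e6 N/C.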